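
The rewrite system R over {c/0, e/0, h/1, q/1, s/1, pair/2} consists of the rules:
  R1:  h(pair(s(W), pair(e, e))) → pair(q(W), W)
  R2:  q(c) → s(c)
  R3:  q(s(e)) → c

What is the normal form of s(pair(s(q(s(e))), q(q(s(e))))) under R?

s(pair(s(c), s(c)))

1. s(pair(s(q(s(e))), q(q(s(e)))))  →  s(pair(s(c), q(q(s(e)))))   [R3 at 1.1.1]
2. s(pair(s(c), q(q(s(e)))))  →  s(pair(s(c), q(c)))   [R3 at 1.2.1]
3. s(pair(s(c), q(c)))  →  s(pair(s(c), s(c)))   [R2 at 1.2]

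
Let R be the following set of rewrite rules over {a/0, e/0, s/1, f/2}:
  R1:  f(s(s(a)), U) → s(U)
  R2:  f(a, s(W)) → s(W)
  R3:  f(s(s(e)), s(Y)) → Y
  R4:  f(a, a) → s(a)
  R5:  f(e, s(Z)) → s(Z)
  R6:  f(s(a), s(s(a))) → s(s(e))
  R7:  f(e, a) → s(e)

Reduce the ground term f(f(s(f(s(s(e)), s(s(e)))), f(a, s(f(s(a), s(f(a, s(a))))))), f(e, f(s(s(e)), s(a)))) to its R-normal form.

e

1. f(f(s(f(s(s(e)), s(s(e)))), f(a, s(f(s(a), s(f(a, s(a))))))), f(e, f(s(s(e)), s(a))))  →  f(f(s(s(e)), f(a, s(f(s(a), s(f(a, s(a))))))), f(e, f(s(s(e)), s(a))))   [R3 at 1.1.1]
2. f(f(s(s(e)), f(a, s(f(s(a), s(f(a, s(a))))))), f(e, f(s(s(e)), s(a))))  →  f(f(s(s(e)), s(f(s(a), s(f(a, s(a)))))), f(e, f(s(s(e)), s(a))))   [R2 at 1.2]
3. f(f(s(s(e)), s(f(s(a), s(f(a, s(a)))))), f(e, f(s(s(e)), s(a))))  →  f(f(s(a), s(f(a, s(a)))), f(e, f(s(s(e)), s(a))))   [R3 at 1]
4. f(f(s(a), s(f(a, s(a)))), f(e, f(s(s(e)), s(a))))  →  f(f(s(a), s(s(a))), f(e, f(s(s(e)), s(a))))   [R2 at 1.2.1]
5. f(f(s(a), s(s(a))), f(e, f(s(s(e)), s(a))))  →  f(s(s(e)), f(e, f(s(s(e)), s(a))))   [R6 at 1]
6. f(s(s(e)), f(e, f(s(s(e)), s(a))))  →  f(s(s(e)), f(e, a))   [R3 at 2.2]
7. f(s(s(e)), f(e, a))  →  f(s(s(e)), s(e))   [R7 at 2]
8. f(s(s(e)), s(e))  →  e   [R3 at ε]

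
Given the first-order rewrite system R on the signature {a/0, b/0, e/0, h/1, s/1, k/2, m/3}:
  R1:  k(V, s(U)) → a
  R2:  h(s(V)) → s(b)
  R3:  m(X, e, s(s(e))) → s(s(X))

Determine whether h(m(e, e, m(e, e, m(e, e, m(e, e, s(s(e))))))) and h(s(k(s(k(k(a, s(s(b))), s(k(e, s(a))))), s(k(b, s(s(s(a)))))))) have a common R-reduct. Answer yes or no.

yes — NF(t₁) = s(b), NF(t₂) = s(b)

Reduce t₁ = h(m(e, e, m(e, e, m(e, e, m(e, e, s(s(e))))))):
1. h(m(e, e, m(e, e, m(e, e, m(e, e, s(s(e)))))))  →  h(m(e, e, m(e, e, m(e, e, s(s(e))))))   [R3 at 1.3.3.3]
2. h(m(e, e, m(e, e, m(e, e, s(s(e))))))  →  h(m(e, e, m(e, e, s(s(e)))))   [R3 at 1.3.3]
3. h(m(e, e, m(e, e, s(s(e)))))  →  h(m(e, e, s(s(e))))   [R3 at 1.3]
4. h(m(e, e, s(s(e))))  →  h(s(s(e)))   [R3 at 1]
5. h(s(s(e)))  →  s(b)   [R2 at ε]

Reduce t₂ = h(s(k(s(k(k(a, s(s(b))), s(k(e, s(a))))), s(k(b, s(s(s(a)))))))):
1. h(s(k(s(k(k(a, s(s(b))), s(k(e, s(a))))), s(k(b, s(s(s(a))))))))  →  s(b)   [R2 at ε]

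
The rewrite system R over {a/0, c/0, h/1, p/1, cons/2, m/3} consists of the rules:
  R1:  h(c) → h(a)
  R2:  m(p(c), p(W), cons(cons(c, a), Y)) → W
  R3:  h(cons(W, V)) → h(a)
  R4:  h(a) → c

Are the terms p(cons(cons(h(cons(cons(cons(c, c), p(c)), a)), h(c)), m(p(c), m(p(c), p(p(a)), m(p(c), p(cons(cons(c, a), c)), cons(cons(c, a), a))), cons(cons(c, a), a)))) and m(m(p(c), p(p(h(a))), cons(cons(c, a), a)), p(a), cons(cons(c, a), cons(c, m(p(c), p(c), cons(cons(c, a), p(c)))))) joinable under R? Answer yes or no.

Reduce t₁ = p(cons(cons(h(cons(cons(cons(c, c), p(c)), a)), h(c)), m(p(c), m(p(c), p(p(a)), m(p(c), p(cons(cons(c, a), c)), cons(cons(c, a), a))), cons(cons(c, a), a)))):
1. p(cons(cons(h(cons(cons(cons(c, c), p(c)), a)), h(c)), m(p(c), m(p(c), p(p(a)), m(p(c), p(cons(cons(c, a), c)), cons(cons(c, a), a))), cons(cons(c, a), a))))  →  p(cons(cons(h(a), h(c)), m(p(c), m(p(c), p(p(a)), m(p(c), p(cons(cons(c, a), c)), cons(cons(c, a), a))), cons(cons(c, a), a))))   [R3 at 1.1.1]
2. p(cons(cons(h(a), h(c)), m(p(c), m(p(c), p(p(a)), m(p(c), p(cons(cons(c, a), c)), cons(cons(c, a), a))), cons(cons(c, a), a))))  →  p(cons(cons(c, h(c)), m(p(c), m(p(c), p(p(a)), m(p(c), p(cons(cons(c, a), c)), cons(cons(c, a), a))), cons(cons(c, a), a))))   [R4 at 1.1.1]
3. p(cons(cons(c, h(c)), m(p(c), m(p(c), p(p(a)), m(p(c), p(cons(cons(c, a), c)), cons(cons(c, a), a))), cons(cons(c, a), a))))  →  p(cons(cons(c, h(a)), m(p(c), m(p(c), p(p(a)), m(p(c), p(cons(cons(c, a), c)), cons(cons(c, a), a))), cons(cons(c, a), a))))   [R1 at 1.1.2]
4. p(cons(cons(c, h(a)), m(p(c), m(p(c), p(p(a)), m(p(c), p(cons(cons(c, a), c)), cons(cons(c, a), a))), cons(cons(c, a), a))))  →  p(cons(cons(c, c), m(p(c), m(p(c), p(p(a)), m(p(c), p(cons(cons(c, a), c)), cons(cons(c, a), a))), cons(cons(c, a), a))))   [R4 at 1.1.2]
5. p(cons(cons(c, c), m(p(c), m(p(c), p(p(a)), m(p(c), p(cons(cons(c, a), c)), cons(cons(c, a), a))), cons(cons(c, a), a))))  →  p(cons(cons(c, c), m(p(c), m(p(c), p(p(a)), cons(cons(c, a), c)), cons(cons(c, a), a))))   [R2 at 1.2.2.3]
6. p(cons(cons(c, c), m(p(c), m(p(c), p(p(a)), cons(cons(c, a), c)), cons(cons(c, a), a))))  →  p(cons(cons(c, c), m(p(c), p(a), cons(cons(c, a), a))))   [R2 at 1.2.2]
7. p(cons(cons(c, c), m(p(c), p(a), cons(cons(c, a), a))))  →  p(cons(cons(c, c), a))   [R2 at 1.2]

Reduce t₂ = m(m(p(c), p(p(h(a))), cons(cons(c, a), a)), p(a), cons(cons(c, a), cons(c, m(p(c), p(c), cons(cons(c, a), p(c)))))):
1. m(m(p(c), p(p(h(a))), cons(cons(c, a), a)), p(a), cons(cons(c, a), cons(c, m(p(c), p(c), cons(cons(c, a), p(c))))))  →  m(p(h(a)), p(a), cons(cons(c, a), cons(c, m(p(c), p(c), cons(cons(c, a), p(c))))))   [R2 at 1]
2. m(p(h(a)), p(a), cons(cons(c, a), cons(c, m(p(c), p(c), cons(cons(c, a), p(c))))))  →  m(p(c), p(a), cons(cons(c, a), cons(c, m(p(c), p(c), cons(cons(c, a), p(c))))))   [R4 at 1.1]
3. m(p(c), p(a), cons(cons(c, a), cons(c, m(p(c), p(c), cons(cons(c, a), p(c))))))  →  a   [R2 at ε]

no — NF(t₁) = p(cons(cons(c, c), a)), NF(t₂) = a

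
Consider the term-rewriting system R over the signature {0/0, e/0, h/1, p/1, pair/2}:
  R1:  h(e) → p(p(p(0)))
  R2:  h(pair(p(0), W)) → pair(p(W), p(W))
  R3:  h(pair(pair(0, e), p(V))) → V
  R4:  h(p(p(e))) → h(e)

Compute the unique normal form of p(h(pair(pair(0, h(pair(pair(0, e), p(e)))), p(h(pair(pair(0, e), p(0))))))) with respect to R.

p(0)

1. p(h(pair(pair(0, h(pair(pair(0, e), p(e)))), p(h(pair(pair(0, e), p(0)))))))  →  p(h(pair(pair(0, e), p(h(pair(pair(0, e), p(0)))))))   [R3 at 1.1.1.2]
2. p(h(pair(pair(0, e), p(h(pair(pair(0, e), p(0)))))))  →  p(h(pair(pair(0, e), p(0))))   [R3 at 1]
3. p(h(pair(pair(0, e), p(0))))  →  p(0)   [R3 at 1]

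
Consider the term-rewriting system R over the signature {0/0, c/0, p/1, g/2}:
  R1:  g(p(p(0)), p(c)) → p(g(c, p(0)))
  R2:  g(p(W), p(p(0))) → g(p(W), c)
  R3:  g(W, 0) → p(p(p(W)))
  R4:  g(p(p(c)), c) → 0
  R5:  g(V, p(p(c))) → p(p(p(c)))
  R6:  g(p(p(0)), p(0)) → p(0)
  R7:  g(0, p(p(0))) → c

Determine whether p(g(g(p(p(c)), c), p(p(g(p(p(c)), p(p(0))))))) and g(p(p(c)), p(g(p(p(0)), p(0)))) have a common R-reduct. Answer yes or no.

Reduce t₁ = p(g(g(p(p(c)), c), p(p(g(p(p(c)), p(p(0))))))):
1. p(g(g(p(p(c)), c), p(p(g(p(p(c)), p(p(0)))))))  →  p(g(0, p(p(g(p(p(c)), p(p(0)))))))   [R4 at 1.1]
2. p(g(0, p(p(g(p(p(c)), p(p(0)))))))  →  p(g(0, p(p(g(p(p(c)), c)))))   [R2 at 1.2.1.1]
3. p(g(0, p(p(g(p(p(c)), c)))))  →  p(g(0, p(p(0))))   [R4 at 1.2.1.1]
4. p(g(0, p(p(0))))  →  p(c)   [R7 at 1]

Reduce t₂ = g(p(p(c)), p(g(p(p(0)), p(0)))):
1. g(p(p(c)), p(g(p(p(0)), p(0))))  →  g(p(p(c)), p(p(0)))   [R6 at 2.1]
2. g(p(p(c)), p(p(0)))  →  g(p(p(c)), c)   [R2 at ε]
3. g(p(p(c)), c)  →  0   [R4 at ε]

no — NF(t₁) = p(c), NF(t₂) = 0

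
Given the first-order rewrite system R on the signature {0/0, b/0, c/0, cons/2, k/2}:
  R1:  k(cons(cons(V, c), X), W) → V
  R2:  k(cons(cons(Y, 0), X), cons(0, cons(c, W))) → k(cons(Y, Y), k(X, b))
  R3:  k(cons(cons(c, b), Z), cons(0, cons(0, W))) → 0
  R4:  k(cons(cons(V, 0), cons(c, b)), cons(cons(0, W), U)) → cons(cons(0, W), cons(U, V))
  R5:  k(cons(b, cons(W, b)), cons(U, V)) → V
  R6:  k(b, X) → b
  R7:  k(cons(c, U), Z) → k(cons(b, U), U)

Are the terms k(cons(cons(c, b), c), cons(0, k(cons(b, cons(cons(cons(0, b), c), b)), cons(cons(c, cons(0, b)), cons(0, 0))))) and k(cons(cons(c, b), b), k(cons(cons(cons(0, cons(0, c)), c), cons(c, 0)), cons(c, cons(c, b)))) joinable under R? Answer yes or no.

yes — NF(t₁) = 0, NF(t₂) = 0

Reduce t₁ = k(cons(cons(c, b), c), cons(0, k(cons(b, cons(cons(cons(0, b), c), b)), cons(cons(c, cons(0, b)), cons(0, 0))))):
1. k(cons(cons(c, b), c), cons(0, k(cons(b, cons(cons(cons(0, b), c), b)), cons(cons(c, cons(0, b)), cons(0, 0)))))  →  k(cons(cons(c, b), c), cons(0, cons(0, 0)))   [R5 at 2.2]
2. k(cons(cons(c, b), c), cons(0, cons(0, 0)))  →  0   [R3 at ε]

Reduce t₂ = k(cons(cons(c, b), b), k(cons(cons(cons(0, cons(0, c)), c), cons(c, 0)), cons(c, cons(c, b)))):
1. k(cons(cons(c, b), b), k(cons(cons(cons(0, cons(0, c)), c), cons(c, 0)), cons(c, cons(c, b))))  →  k(cons(cons(c, b), b), cons(0, cons(0, c)))   [R1 at 2]
2. k(cons(cons(c, b), b), cons(0, cons(0, c)))  →  0   [R3 at ε]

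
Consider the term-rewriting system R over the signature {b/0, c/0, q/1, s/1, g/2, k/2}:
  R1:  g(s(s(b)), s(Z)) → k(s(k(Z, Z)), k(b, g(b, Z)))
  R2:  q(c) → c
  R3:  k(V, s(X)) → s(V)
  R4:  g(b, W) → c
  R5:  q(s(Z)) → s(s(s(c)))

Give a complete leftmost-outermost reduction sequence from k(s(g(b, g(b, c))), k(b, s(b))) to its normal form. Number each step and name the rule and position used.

1. k(s(g(b, g(b, c))), k(b, s(b)))  →  k(s(c), k(b, s(b)))   [R4 at 1.1]
2. k(s(c), k(b, s(b)))  →  k(s(c), s(b))   [R3 at 2]
3. k(s(c), s(b))  →  s(s(c))   [R3 at ε]

s(s(c))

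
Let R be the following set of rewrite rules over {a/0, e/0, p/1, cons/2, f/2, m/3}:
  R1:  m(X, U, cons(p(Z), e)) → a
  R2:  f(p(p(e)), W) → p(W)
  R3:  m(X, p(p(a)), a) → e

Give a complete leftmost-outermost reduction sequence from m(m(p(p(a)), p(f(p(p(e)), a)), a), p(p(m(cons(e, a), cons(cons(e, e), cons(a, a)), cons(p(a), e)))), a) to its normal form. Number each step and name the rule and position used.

e

1. m(m(p(p(a)), p(f(p(p(e)), a)), a), p(p(m(cons(e, a), cons(cons(e, e), cons(a, a)), cons(p(a), e)))), a)  →  m(m(p(p(a)), p(p(a)), a), p(p(m(cons(e, a), cons(cons(e, e), cons(a, a)), cons(p(a), e)))), a)   [R2 at 1.2.1]
2. m(m(p(p(a)), p(p(a)), a), p(p(m(cons(e, a), cons(cons(e, e), cons(a, a)), cons(p(a), e)))), a)  →  m(e, p(p(m(cons(e, a), cons(cons(e, e), cons(a, a)), cons(p(a), e)))), a)   [R3 at 1]
3. m(e, p(p(m(cons(e, a), cons(cons(e, e), cons(a, a)), cons(p(a), e)))), a)  →  m(e, p(p(a)), a)   [R1 at 2.1.1]
4. m(e, p(p(a)), a)  →  e   [R3 at ε]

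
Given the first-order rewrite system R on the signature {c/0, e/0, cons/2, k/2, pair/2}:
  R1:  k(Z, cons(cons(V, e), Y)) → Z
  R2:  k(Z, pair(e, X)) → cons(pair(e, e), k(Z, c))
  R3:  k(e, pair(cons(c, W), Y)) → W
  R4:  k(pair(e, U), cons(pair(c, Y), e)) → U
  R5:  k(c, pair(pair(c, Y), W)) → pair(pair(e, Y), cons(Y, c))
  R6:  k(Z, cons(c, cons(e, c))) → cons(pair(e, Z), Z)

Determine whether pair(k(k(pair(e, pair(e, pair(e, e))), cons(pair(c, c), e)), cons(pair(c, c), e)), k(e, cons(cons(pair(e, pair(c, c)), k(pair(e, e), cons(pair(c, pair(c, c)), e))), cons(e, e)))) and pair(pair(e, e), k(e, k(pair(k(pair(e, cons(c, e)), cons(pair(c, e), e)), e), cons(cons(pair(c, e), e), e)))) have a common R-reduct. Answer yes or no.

Reduce t₁ = pair(k(k(pair(e, pair(e, pair(e, e))), cons(pair(c, c), e)), cons(pair(c, c), e)), k(e, cons(cons(pair(e, pair(c, c)), k(pair(e, e), cons(pair(c, pair(c, c)), e))), cons(e, e)))):
1. pair(k(k(pair(e, pair(e, pair(e, e))), cons(pair(c, c), e)), cons(pair(c, c), e)), k(e, cons(cons(pair(e, pair(c, c)), k(pair(e, e), cons(pair(c, pair(c, c)), e))), cons(e, e))))  →  pair(k(pair(e, pair(e, e)), cons(pair(c, c), e)), k(e, cons(cons(pair(e, pair(c, c)), k(pair(e, e), cons(pair(c, pair(c, c)), e))), cons(e, e))))   [R4 at 1.1]
2. pair(k(pair(e, pair(e, e)), cons(pair(c, c), e)), k(e, cons(cons(pair(e, pair(c, c)), k(pair(e, e), cons(pair(c, pair(c, c)), e))), cons(e, e))))  →  pair(pair(e, e), k(e, cons(cons(pair(e, pair(c, c)), k(pair(e, e), cons(pair(c, pair(c, c)), e))), cons(e, e))))   [R4 at 1]
3. pair(pair(e, e), k(e, cons(cons(pair(e, pair(c, c)), k(pair(e, e), cons(pair(c, pair(c, c)), e))), cons(e, e))))  →  pair(pair(e, e), k(e, cons(cons(pair(e, pair(c, c)), e), cons(e, e))))   [R4 at 2.2.1.2]
4. pair(pair(e, e), k(e, cons(cons(pair(e, pair(c, c)), e), cons(e, e))))  →  pair(pair(e, e), e)   [R1 at 2]

Reduce t₂ = pair(pair(e, e), k(e, k(pair(k(pair(e, cons(c, e)), cons(pair(c, e), e)), e), cons(cons(pair(c, e), e), e)))):
1. pair(pair(e, e), k(e, k(pair(k(pair(e, cons(c, e)), cons(pair(c, e), e)), e), cons(cons(pair(c, e), e), e))))  →  pair(pair(e, e), k(e, pair(k(pair(e, cons(c, e)), cons(pair(c, e), e)), e)))   [R1 at 2.2]
2. pair(pair(e, e), k(e, pair(k(pair(e, cons(c, e)), cons(pair(c, e), e)), e)))  →  pair(pair(e, e), k(e, pair(cons(c, e), e)))   [R4 at 2.2.1]
3. pair(pair(e, e), k(e, pair(cons(c, e), e)))  →  pair(pair(e, e), e)   [R3 at 2]

yes — NF(t₁) = pair(pair(e, e), e), NF(t₂) = pair(pair(e, e), e)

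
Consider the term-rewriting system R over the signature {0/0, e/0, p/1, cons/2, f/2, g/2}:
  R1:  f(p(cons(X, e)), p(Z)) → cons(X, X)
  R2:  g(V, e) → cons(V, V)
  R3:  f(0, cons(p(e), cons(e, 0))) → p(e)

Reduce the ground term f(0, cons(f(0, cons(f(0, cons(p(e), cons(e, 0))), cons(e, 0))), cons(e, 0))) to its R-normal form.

p(e)

1. f(0, cons(f(0, cons(f(0, cons(p(e), cons(e, 0))), cons(e, 0))), cons(e, 0)))  →  f(0, cons(f(0, cons(p(e), cons(e, 0))), cons(e, 0)))   [R3 at 2.1.2.1]
2. f(0, cons(f(0, cons(p(e), cons(e, 0))), cons(e, 0)))  →  f(0, cons(p(e), cons(e, 0)))   [R3 at 2.1]
3. f(0, cons(p(e), cons(e, 0)))  →  p(e)   [R3 at ε]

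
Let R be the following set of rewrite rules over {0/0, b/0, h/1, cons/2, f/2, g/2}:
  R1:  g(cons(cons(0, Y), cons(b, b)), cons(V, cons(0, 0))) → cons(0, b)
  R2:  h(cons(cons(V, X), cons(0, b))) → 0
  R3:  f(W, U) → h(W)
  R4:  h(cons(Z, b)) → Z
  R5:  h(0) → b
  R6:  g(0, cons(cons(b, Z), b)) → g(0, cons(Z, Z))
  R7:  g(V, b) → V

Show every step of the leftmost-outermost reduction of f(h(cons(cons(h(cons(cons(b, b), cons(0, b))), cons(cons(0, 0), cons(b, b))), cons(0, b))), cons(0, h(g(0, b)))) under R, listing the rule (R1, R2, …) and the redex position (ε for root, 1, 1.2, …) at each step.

1. f(h(cons(cons(h(cons(cons(b, b), cons(0, b))), cons(cons(0, 0), cons(b, b))), cons(0, b))), cons(0, h(g(0, b))))  →  h(h(cons(cons(h(cons(cons(b, b), cons(0, b))), cons(cons(0, 0), cons(b, b))), cons(0, b))))   [R3 at ε]
2. h(h(cons(cons(h(cons(cons(b, b), cons(0, b))), cons(cons(0, 0), cons(b, b))), cons(0, b))))  →  h(0)   [R2 at 1]
3. h(0)  →  b   [R5 at ε]

b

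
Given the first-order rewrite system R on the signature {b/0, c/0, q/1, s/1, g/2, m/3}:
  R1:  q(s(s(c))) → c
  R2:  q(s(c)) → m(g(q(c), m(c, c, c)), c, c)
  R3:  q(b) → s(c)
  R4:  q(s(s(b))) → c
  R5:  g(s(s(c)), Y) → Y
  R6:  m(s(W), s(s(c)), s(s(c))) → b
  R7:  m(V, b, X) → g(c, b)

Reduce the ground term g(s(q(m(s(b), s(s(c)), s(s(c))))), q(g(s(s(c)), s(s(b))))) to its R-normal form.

c

1. g(s(q(m(s(b), s(s(c)), s(s(c))))), q(g(s(s(c)), s(s(b)))))  →  g(s(q(b)), q(g(s(s(c)), s(s(b)))))   [R6 at 1.1.1]
2. g(s(q(b)), q(g(s(s(c)), s(s(b)))))  →  g(s(s(c)), q(g(s(s(c)), s(s(b)))))   [R3 at 1.1]
3. g(s(s(c)), q(g(s(s(c)), s(s(b)))))  →  q(g(s(s(c)), s(s(b))))   [R5 at ε]
4. q(g(s(s(c)), s(s(b))))  →  q(s(s(b)))   [R5 at 1]
5. q(s(s(b)))  →  c   [R4 at ε]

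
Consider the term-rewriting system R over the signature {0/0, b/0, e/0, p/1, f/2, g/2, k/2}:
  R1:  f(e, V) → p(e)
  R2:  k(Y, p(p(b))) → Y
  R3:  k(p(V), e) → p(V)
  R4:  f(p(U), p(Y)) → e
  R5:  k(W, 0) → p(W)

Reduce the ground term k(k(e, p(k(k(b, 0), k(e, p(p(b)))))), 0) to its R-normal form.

1. k(k(e, p(k(k(b, 0), k(e, p(p(b)))))), 0)  →  p(k(e, p(k(k(b, 0), k(e, p(p(b)))))))   [R5 at ε]
2. p(k(e, p(k(k(b, 0), k(e, p(p(b)))))))  →  p(k(e, p(k(p(b), k(e, p(p(b)))))))   [R5 at 1.2.1.1]
3. p(k(e, p(k(p(b), k(e, p(p(b)))))))  →  p(k(e, p(k(p(b), e))))   [R2 at 1.2.1.2]
4. p(k(e, p(k(p(b), e))))  →  p(k(e, p(p(b))))   [R3 at 1.2.1]
5. p(k(e, p(p(b))))  →  p(e)   [R2 at 1]

p(e)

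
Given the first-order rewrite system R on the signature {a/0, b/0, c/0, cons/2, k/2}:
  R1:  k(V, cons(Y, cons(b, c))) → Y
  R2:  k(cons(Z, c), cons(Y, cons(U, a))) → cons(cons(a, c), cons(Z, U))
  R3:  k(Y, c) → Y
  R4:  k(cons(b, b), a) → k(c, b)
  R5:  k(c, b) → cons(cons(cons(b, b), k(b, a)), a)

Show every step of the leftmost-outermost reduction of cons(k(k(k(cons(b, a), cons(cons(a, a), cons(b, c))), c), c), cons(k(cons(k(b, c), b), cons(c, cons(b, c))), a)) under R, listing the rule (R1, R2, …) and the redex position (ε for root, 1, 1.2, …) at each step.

1. cons(k(k(k(cons(b, a), cons(cons(a, a), cons(b, c))), c), c), cons(k(cons(k(b, c), b), cons(c, cons(b, c))), a))  →  cons(k(k(cons(b, a), cons(cons(a, a), cons(b, c))), c), cons(k(cons(k(b, c), b), cons(c, cons(b, c))), a))   [R3 at 1]
2. cons(k(k(cons(b, a), cons(cons(a, a), cons(b, c))), c), cons(k(cons(k(b, c), b), cons(c, cons(b, c))), a))  →  cons(k(cons(b, a), cons(cons(a, a), cons(b, c))), cons(k(cons(k(b, c), b), cons(c, cons(b, c))), a))   [R3 at 1]
3. cons(k(cons(b, a), cons(cons(a, a), cons(b, c))), cons(k(cons(k(b, c), b), cons(c, cons(b, c))), a))  →  cons(cons(a, a), cons(k(cons(k(b, c), b), cons(c, cons(b, c))), a))   [R1 at 1]
4. cons(cons(a, a), cons(k(cons(k(b, c), b), cons(c, cons(b, c))), a))  →  cons(cons(a, a), cons(c, a))   [R1 at 2.1]

cons(cons(a, a), cons(c, a))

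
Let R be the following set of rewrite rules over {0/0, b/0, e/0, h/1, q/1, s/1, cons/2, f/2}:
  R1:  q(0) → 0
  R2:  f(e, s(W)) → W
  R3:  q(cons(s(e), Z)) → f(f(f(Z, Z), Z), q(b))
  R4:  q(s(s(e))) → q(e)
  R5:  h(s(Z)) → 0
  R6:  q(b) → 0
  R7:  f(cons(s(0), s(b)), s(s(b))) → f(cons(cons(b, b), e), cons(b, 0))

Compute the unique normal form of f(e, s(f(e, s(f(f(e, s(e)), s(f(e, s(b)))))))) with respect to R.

b

1. f(e, s(f(e, s(f(f(e, s(e)), s(f(e, s(b))))))))  →  f(e, s(f(f(e, s(e)), s(f(e, s(b))))))   [R2 at ε]
2. f(e, s(f(f(e, s(e)), s(f(e, s(b))))))  →  f(f(e, s(e)), s(f(e, s(b))))   [R2 at ε]
3. f(f(e, s(e)), s(f(e, s(b))))  →  f(e, s(f(e, s(b))))   [R2 at 1]
4. f(e, s(f(e, s(b))))  →  f(e, s(b))   [R2 at ε]
5. f(e, s(b))  →  b   [R2 at ε]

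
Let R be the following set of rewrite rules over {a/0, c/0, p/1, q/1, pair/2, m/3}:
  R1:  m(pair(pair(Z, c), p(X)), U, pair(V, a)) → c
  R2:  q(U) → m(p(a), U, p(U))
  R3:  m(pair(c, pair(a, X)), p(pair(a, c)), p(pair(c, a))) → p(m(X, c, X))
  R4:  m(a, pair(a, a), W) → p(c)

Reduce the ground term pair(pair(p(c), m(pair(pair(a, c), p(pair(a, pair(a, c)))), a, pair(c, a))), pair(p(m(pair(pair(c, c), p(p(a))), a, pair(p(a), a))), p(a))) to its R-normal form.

1. pair(pair(p(c), m(pair(pair(a, c), p(pair(a, pair(a, c)))), a, pair(c, a))), pair(p(m(pair(pair(c, c), p(p(a))), a, pair(p(a), a))), p(a)))  →  pair(pair(p(c), c), pair(p(m(pair(pair(c, c), p(p(a))), a, pair(p(a), a))), p(a)))   [R1 at 1.2]
2. pair(pair(p(c), c), pair(p(m(pair(pair(c, c), p(p(a))), a, pair(p(a), a))), p(a)))  →  pair(pair(p(c), c), pair(p(c), p(a)))   [R1 at 2.1.1]

pair(pair(p(c), c), pair(p(c), p(a)))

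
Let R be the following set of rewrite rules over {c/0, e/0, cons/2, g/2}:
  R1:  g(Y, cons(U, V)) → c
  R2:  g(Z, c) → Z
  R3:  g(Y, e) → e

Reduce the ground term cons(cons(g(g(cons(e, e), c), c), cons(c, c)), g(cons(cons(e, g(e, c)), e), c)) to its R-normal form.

1. cons(cons(g(g(cons(e, e), c), c), cons(c, c)), g(cons(cons(e, g(e, c)), e), c))  →  cons(cons(g(cons(e, e), c), cons(c, c)), g(cons(cons(e, g(e, c)), e), c))   [R2 at 1.1]
2. cons(cons(g(cons(e, e), c), cons(c, c)), g(cons(cons(e, g(e, c)), e), c))  →  cons(cons(cons(e, e), cons(c, c)), g(cons(cons(e, g(e, c)), e), c))   [R2 at 1.1]
3. cons(cons(cons(e, e), cons(c, c)), g(cons(cons(e, g(e, c)), e), c))  →  cons(cons(cons(e, e), cons(c, c)), cons(cons(e, g(e, c)), e))   [R2 at 2]
4. cons(cons(cons(e, e), cons(c, c)), cons(cons(e, g(e, c)), e))  →  cons(cons(cons(e, e), cons(c, c)), cons(cons(e, e), e))   [R2 at 2.1.2]

cons(cons(cons(e, e), cons(c, c)), cons(cons(e, e), e))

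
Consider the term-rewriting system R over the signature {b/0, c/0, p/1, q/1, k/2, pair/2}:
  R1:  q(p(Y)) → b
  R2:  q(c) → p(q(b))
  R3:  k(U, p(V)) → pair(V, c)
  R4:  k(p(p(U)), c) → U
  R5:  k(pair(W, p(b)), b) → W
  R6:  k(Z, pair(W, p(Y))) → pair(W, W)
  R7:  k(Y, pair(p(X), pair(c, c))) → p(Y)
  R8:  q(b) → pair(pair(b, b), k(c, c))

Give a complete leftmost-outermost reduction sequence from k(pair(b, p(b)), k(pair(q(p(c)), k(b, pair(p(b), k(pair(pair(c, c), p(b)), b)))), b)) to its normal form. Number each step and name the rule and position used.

1. k(pair(b, p(b)), k(pair(q(p(c)), k(b, pair(p(b), k(pair(pair(c, c), p(b)), b)))), b))  →  k(pair(b, p(b)), k(pair(b, k(b, pair(p(b), k(pair(pair(c, c), p(b)), b)))), b))   [R1 at 2.1.1]
2. k(pair(b, p(b)), k(pair(b, k(b, pair(p(b), k(pair(pair(c, c), p(b)), b)))), b))  →  k(pair(b, p(b)), k(pair(b, k(b, pair(p(b), pair(c, c)))), b))   [R5 at 2.1.2.2.2]
3. k(pair(b, p(b)), k(pair(b, k(b, pair(p(b), pair(c, c)))), b))  →  k(pair(b, p(b)), k(pair(b, p(b)), b))   [R7 at 2.1.2]
4. k(pair(b, p(b)), k(pair(b, p(b)), b))  →  k(pair(b, p(b)), b)   [R5 at 2]
5. k(pair(b, p(b)), b)  →  b   [R5 at ε]

b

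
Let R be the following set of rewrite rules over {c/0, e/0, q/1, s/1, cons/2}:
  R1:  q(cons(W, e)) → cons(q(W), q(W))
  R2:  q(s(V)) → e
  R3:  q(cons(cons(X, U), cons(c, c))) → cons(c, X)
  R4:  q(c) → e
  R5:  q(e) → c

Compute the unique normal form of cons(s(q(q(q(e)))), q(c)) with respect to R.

1. cons(s(q(q(q(e)))), q(c))  →  cons(s(q(q(c))), q(c))   [R5 at 1.1.1.1]
2. cons(s(q(q(c))), q(c))  →  cons(s(q(e)), q(c))   [R4 at 1.1.1]
3. cons(s(q(e)), q(c))  →  cons(s(c), q(c))   [R5 at 1.1]
4. cons(s(c), q(c))  →  cons(s(c), e)   [R4 at 2]

cons(s(c), e)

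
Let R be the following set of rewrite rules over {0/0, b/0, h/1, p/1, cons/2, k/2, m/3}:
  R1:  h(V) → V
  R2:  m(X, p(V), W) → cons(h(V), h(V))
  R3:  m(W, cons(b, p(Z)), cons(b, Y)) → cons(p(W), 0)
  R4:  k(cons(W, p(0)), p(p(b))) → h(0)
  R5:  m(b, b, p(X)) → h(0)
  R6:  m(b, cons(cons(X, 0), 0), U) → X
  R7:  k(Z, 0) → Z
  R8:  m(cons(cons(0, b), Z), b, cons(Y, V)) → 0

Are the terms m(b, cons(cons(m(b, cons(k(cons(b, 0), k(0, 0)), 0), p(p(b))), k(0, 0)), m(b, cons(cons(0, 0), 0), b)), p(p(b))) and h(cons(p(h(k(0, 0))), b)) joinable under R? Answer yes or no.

Reduce t₁ = m(b, cons(cons(m(b, cons(k(cons(b, 0), k(0, 0)), 0), p(p(b))), k(0, 0)), m(b, cons(cons(0, 0), 0), b)), p(p(b))):
1. m(b, cons(cons(m(b, cons(k(cons(b, 0), k(0, 0)), 0), p(p(b))), k(0, 0)), m(b, cons(cons(0, 0), 0), b)), p(p(b)))  →  m(b, cons(cons(m(b, cons(k(cons(b, 0), 0), 0), p(p(b))), k(0, 0)), m(b, cons(cons(0, 0), 0), b)), p(p(b)))   [R7 at 2.1.1.2.1.2]
2. m(b, cons(cons(m(b, cons(k(cons(b, 0), 0), 0), p(p(b))), k(0, 0)), m(b, cons(cons(0, 0), 0), b)), p(p(b)))  →  m(b, cons(cons(m(b, cons(cons(b, 0), 0), p(p(b))), k(0, 0)), m(b, cons(cons(0, 0), 0), b)), p(p(b)))   [R7 at 2.1.1.2.1]
3. m(b, cons(cons(m(b, cons(cons(b, 0), 0), p(p(b))), k(0, 0)), m(b, cons(cons(0, 0), 0), b)), p(p(b)))  →  m(b, cons(cons(b, k(0, 0)), m(b, cons(cons(0, 0), 0), b)), p(p(b)))   [R6 at 2.1.1]
4. m(b, cons(cons(b, k(0, 0)), m(b, cons(cons(0, 0), 0), b)), p(p(b)))  →  m(b, cons(cons(b, 0), m(b, cons(cons(0, 0), 0), b)), p(p(b)))   [R7 at 2.1.2]
5. m(b, cons(cons(b, 0), m(b, cons(cons(0, 0), 0), b)), p(p(b)))  →  m(b, cons(cons(b, 0), 0), p(p(b)))   [R6 at 2.2]
6. m(b, cons(cons(b, 0), 0), p(p(b)))  →  b   [R6 at ε]

Reduce t₂ = h(cons(p(h(k(0, 0))), b)):
1. h(cons(p(h(k(0, 0))), b))  →  cons(p(h(k(0, 0))), b)   [R1 at ε]
2. cons(p(h(k(0, 0))), b)  →  cons(p(k(0, 0)), b)   [R1 at 1.1]
3. cons(p(k(0, 0)), b)  →  cons(p(0), b)   [R7 at 1.1]

no — NF(t₁) = b, NF(t₂) = cons(p(0), b)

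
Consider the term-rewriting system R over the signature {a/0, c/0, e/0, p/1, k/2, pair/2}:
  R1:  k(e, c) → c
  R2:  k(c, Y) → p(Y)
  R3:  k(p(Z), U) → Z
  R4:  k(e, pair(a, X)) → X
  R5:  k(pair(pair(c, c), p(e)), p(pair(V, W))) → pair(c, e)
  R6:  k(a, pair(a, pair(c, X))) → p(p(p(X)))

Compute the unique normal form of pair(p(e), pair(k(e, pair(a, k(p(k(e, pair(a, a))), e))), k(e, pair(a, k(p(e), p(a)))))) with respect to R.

pair(p(e), pair(a, e))

1. pair(p(e), pair(k(e, pair(a, k(p(k(e, pair(a, a))), e))), k(e, pair(a, k(p(e), p(a))))))  →  pair(p(e), pair(k(p(k(e, pair(a, a))), e), k(e, pair(a, k(p(e), p(a))))))   [R4 at 2.1]
2. pair(p(e), pair(k(p(k(e, pair(a, a))), e), k(e, pair(a, k(p(e), p(a))))))  →  pair(p(e), pair(k(e, pair(a, a)), k(e, pair(a, k(p(e), p(a))))))   [R3 at 2.1]
3. pair(p(e), pair(k(e, pair(a, a)), k(e, pair(a, k(p(e), p(a))))))  →  pair(p(e), pair(a, k(e, pair(a, k(p(e), p(a))))))   [R4 at 2.1]
4. pair(p(e), pair(a, k(e, pair(a, k(p(e), p(a))))))  →  pair(p(e), pair(a, k(p(e), p(a))))   [R4 at 2.2]
5. pair(p(e), pair(a, k(p(e), p(a))))  →  pair(p(e), pair(a, e))   [R3 at 2.2]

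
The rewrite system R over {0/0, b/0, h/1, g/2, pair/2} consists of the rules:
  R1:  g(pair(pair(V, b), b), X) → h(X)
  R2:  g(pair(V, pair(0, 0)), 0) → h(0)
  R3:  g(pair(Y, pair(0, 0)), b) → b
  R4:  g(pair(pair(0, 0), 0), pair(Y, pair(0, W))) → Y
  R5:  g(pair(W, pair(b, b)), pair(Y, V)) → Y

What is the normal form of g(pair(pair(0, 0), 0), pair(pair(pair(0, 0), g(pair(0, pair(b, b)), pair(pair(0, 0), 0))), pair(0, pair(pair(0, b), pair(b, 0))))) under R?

1. g(pair(pair(0, 0), 0), pair(pair(pair(0, 0), g(pair(0, pair(b, b)), pair(pair(0, 0), 0))), pair(0, pair(pair(0, b), pair(b, 0)))))  →  pair(pair(0, 0), g(pair(0, pair(b, b)), pair(pair(0, 0), 0)))   [R4 at ε]
2. pair(pair(0, 0), g(pair(0, pair(b, b)), pair(pair(0, 0), 0)))  →  pair(pair(0, 0), pair(0, 0))   [R5 at 2]

pair(pair(0, 0), pair(0, 0))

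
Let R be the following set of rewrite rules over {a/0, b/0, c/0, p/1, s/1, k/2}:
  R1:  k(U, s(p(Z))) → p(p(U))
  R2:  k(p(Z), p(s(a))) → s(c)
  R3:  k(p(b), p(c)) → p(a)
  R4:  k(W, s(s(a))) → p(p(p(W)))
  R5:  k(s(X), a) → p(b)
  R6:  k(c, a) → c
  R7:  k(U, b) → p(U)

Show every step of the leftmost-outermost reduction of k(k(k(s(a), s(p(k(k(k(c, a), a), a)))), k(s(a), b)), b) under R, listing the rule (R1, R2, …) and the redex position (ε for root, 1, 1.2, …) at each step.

p(s(c))

1. k(k(k(s(a), s(p(k(k(k(c, a), a), a)))), k(s(a), b)), b)  →  p(k(k(s(a), s(p(k(k(k(c, a), a), a)))), k(s(a), b)))   [R7 at ε]
2. p(k(k(s(a), s(p(k(k(k(c, a), a), a)))), k(s(a), b)))  →  p(k(p(p(s(a))), k(s(a), b)))   [R1 at 1.1]
3. p(k(p(p(s(a))), k(s(a), b)))  →  p(k(p(p(s(a))), p(s(a))))   [R7 at 1.2]
4. p(k(p(p(s(a))), p(s(a))))  →  p(s(c))   [R2 at 1]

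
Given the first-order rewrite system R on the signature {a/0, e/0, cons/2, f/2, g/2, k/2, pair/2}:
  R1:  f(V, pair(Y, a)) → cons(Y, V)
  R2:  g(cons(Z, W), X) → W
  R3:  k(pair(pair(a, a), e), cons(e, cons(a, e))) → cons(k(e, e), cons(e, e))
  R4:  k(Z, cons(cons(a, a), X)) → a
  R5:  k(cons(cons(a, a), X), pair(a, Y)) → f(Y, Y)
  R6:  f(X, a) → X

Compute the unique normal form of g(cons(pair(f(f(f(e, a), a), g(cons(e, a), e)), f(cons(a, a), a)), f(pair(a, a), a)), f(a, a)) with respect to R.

pair(a, a)

1. g(cons(pair(f(f(f(e, a), a), g(cons(e, a), e)), f(cons(a, a), a)), f(pair(a, a), a)), f(a, a))  →  f(pair(a, a), a)   [R2 at ε]
2. f(pair(a, a), a)  →  pair(a, a)   [R6 at ε]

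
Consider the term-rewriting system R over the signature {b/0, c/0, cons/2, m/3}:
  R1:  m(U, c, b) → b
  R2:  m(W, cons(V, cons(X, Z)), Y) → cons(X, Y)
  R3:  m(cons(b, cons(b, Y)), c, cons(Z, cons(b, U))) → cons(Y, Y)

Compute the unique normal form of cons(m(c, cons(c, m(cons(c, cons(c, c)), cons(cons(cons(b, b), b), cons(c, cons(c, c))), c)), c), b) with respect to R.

1. cons(m(c, cons(c, m(cons(c, cons(c, c)), cons(cons(cons(b, b), b), cons(c, cons(c, c))), c)), c), b)  →  cons(m(c, cons(c, cons(c, c)), c), b)   [R2 at 1.2.2]
2. cons(m(c, cons(c, cons(c, c)), c), b)  →  cons(cons(c, c), b)   [R2 at 1]

cons(cons(c, c), b)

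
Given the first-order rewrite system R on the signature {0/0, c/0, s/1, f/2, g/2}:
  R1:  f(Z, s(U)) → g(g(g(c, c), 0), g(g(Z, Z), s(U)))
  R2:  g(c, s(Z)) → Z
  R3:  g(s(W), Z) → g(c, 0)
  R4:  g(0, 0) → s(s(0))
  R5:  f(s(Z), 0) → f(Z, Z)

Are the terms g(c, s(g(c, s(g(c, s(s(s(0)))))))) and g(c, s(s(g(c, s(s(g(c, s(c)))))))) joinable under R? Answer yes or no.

no — NF(t₁) = s(s(0)), NF(t₂) = s(s(c))

Reduce t₁ = g(c, s(g(c, s(g(c, s(s(s(0)))))))):
1. g(c, s(g(c, s(g(c, s(s(s(0))))))))  →  g(c, s(g(c, s(s(s(0))))))   [R2 at ε]
2. g(c, s(g(c, s(s(s(0))))))  →  g(c, s(s(s(0))))   [R2 at ε]
3. g(c, s(s(s(0))))  →  s(s(0))   [R2 at ε]

Reduce t₂ = g(c, s(s(g(c, s(s(g(c, s(c)))))))):
1. g(c, s(s(g(c, s(s(g(c, s(c))))))))  →  s(g(c, s(s(g(c, s(c))))))   [R2 at ε]
2. s(g(c, s(s(g(c, s(c))))))  →  s(s(g(c, s(c))))   [R2 at 1]
3. s(s(g(c, s(c))))  →  s(s(c))   [R2 at 1.1]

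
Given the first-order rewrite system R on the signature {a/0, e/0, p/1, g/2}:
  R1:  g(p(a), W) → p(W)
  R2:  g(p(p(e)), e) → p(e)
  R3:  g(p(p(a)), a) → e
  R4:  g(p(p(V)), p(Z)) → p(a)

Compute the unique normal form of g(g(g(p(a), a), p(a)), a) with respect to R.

1. g(g(g(p(a), a), p(a)), a)  →  g(g(p(a), p(a)), a)   [R1 at 1.1]
2. g(g(p(a), p(a)), a)  →  g(p(p(a)), a)   [R1 at 1]
3. g(p(p(a)), a)  →  e   [R3 at ε]

e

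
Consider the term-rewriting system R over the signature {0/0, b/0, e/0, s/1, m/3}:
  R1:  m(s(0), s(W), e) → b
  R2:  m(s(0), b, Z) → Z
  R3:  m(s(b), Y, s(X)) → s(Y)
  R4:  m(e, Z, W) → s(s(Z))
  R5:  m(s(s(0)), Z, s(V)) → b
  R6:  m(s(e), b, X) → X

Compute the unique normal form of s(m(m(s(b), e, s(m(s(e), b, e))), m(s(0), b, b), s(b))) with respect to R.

1. s(m(m(s(b), e, s(m(s(e), b, e))), m(s(0), b, b), s(b)))  →  s(m(s(e), m(s(0), b, b), s(b)))   [R3 at 1.1]
2. s(m(s(e), m(s(0), b, b), s(b)))  →  s(m(s(e), b, s(b)))   [R2 at 1.2]
3. s(m(s(e), b, s(b)))  →  s(s(b))   [R6 at 1]

s(s(b))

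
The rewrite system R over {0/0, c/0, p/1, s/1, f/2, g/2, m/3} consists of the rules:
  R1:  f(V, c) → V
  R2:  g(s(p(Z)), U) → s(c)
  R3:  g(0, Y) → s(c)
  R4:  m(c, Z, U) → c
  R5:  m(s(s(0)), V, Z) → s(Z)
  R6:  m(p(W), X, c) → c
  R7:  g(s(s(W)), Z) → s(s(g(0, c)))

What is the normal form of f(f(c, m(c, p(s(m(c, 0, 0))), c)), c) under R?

1. f(f(c, m(c, p(s(m(c, 0, 0))), c)), c)  →  f(c, m(c, p(s(m(c, 0, 0))), c))   [R1 at ε]
2. f(c, m(c, p(s(m(c, 0, 0))), c))  →  f(c, c)   [R4 at 2]
3. f(c, c)  →  c   [R1 at ε]

c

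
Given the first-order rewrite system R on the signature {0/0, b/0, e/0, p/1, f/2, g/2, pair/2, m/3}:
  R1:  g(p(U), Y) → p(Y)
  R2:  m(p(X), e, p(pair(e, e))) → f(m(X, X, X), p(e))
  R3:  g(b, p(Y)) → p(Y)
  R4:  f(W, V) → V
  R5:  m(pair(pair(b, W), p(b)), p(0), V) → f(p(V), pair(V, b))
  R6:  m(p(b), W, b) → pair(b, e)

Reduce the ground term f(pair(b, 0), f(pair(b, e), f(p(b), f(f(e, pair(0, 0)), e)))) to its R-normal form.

1. f(pair(b, 0), f(pair(b, e), f(p(b), f(f(e, pair(0, 0)), e))))  →  f(pair(b, e), f(p(b), f(f(e, pair(0, 0)), e)))   [R4 at ε]
2. f(pair(b, e), f(p(b), f(f(e, pair(0, 0)), e)))  →  f(p(b), f(f(e, pair(0, 0)), e))   [R4 at ε]
3. f(p(b), f(f(e, pair(0, 0)), e))  →  f(f(e, pair(0, 0)), e)   [R4 at ε]
4. f(f(e, pair(0, 0)), e)  →  e   [R4 at ε]

e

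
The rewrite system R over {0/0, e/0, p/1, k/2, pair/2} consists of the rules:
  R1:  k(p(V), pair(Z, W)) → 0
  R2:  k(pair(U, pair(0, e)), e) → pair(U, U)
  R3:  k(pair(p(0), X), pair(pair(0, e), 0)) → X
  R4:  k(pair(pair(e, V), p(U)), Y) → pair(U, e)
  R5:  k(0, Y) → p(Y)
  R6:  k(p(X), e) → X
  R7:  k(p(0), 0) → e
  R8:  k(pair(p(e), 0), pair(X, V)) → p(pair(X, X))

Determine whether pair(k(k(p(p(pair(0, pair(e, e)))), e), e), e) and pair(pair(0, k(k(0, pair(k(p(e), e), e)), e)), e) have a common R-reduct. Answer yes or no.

yes — NF(t₁) = pair(pair(0, pair(e, e)), e), NF(t₂) = pair(pair(0, pair(e, e)), e)

Reduce t₁ = pair(k(k(p(p(pair(0, pair(e, e)))), e), e), e):
1. pair(k(k(p(p(pair(0, pair(e, e)))), e), e), e)  →  pair(k(p(pair(0, pair(e, e))), e), e)   [R6 at 1.1]
2. pair(k(p(pair(0, pair(e, e))), e), e)  →  pair(pair(0, pair(e, e)), e)   [R6 at 1]

Reduce t₂ = pair(pair(0, k(k(0, pair(k(p(e), e), e)), e)), e):
1. pair(pair(0, k(k(0, pair(k(p(e), e), e)), e)), e)  →  pair(pair(0, k(p(pair(k(p(e), e), e)), e)), e)   [R5 at 1.2.1]
2. pair(pair(0, k(p(pair(k(p(e), e), e)), e)), e)  →  pair(pair(0, pair(k(p(e), e), e)), e)   [R6 at 1.2]
3. pair(pair(0, pair(k(p(e), e), e)), e)  →  pair(pair(0, pair(e, e)), e)   [R6 at 1.2.1]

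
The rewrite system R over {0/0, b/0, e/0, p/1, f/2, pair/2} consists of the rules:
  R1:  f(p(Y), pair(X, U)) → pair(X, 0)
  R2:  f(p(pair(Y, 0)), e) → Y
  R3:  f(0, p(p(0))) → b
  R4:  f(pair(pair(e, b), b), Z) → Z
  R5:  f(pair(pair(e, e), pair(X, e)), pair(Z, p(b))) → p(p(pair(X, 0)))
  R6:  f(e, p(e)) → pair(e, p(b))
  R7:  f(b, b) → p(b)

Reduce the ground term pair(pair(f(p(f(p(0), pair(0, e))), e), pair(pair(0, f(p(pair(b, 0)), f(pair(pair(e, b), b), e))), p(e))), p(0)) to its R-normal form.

pair(pair(0, pair(pair(0, b), p(e))), p(0))

1. pair(pair(f(p(f(p(0), pair(0, e))), e), pair(pair(0, f(p(pair(b, 0)), f(pair(pair(e, b), b), e))), p(e))), p(0))  →  pair(pair(f(p(pair(0, 0)), e), pair(pair(0, f(p(pair(b, 0)), f(pair(pair(e, b), b), e))), p(e))), p(0))   [R1 at 1.1.1.1]
2. pair(pair(f(p(pair(0, 0)), e), pair(pair(0, f(p(pair(b, 0)), f(pair(pair(e, b), b), e))), p(e))), p(0))  →  pair(pair(0, pair(pair(0, f(p(pair(b, 0)), f(pair(pair(e, b), b), e))), p(e))), p(0))   [R2 at 1.1]
3. pair(pair(0, pair(pair(0, f(p(pair(b, 0)), f(pair(pair(e, b), b), e))), p(e))), p(0))  →  pair(pair(0, pair(pair(0, f(p(pair(b, 0)), e)), p(e))), p(0))   [R4 at 1.2.1.2.2]
4. pair(pair(0, pair(pair(0, f(p(pair(b, 0)), e)), p(e))), p(0))  →  pair(pair(0, pair(pair(0, b), p(e))), p(0))   [R2 at 1.2.1.2]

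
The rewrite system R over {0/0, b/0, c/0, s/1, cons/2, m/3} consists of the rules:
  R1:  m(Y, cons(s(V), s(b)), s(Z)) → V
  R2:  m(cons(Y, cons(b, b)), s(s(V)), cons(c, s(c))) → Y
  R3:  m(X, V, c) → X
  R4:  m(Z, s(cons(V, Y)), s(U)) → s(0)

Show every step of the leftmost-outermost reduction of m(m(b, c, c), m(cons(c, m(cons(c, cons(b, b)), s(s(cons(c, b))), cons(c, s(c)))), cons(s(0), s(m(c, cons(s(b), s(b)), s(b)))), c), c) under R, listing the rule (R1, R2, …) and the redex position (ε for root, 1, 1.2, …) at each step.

1. m(m(b, c, c), m(cons(c, m(cons(c, cons(b, b)), s(s(cons(c, b))), cons(c, s(c)))), cons(s(0), s(m(c, cons(s(b), s(b)), s(b)))), c), c)  →  m(b, c, c)   [R3 at ε]
2. m(b, c, c)  →  b   [R3 at ε]

b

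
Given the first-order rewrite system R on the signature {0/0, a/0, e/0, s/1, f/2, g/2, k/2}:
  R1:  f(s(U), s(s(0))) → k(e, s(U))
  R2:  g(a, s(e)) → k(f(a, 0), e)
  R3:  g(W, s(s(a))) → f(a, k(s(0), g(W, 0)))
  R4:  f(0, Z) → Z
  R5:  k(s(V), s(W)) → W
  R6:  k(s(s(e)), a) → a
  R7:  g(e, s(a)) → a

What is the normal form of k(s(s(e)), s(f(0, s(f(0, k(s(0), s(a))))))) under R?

1. k(s(s(e)), s(f(0, s(f(0, k(s(0), s(a)))))))  →  f(0, s(f(0, k(s(0), s(a)))))   [R5 at ε]
2. f(0, s(f(0, k(s(0), s(a)))))  →  s(f(0, k(s(0), s(a))))   [R4 at ε]
3. s(f(0, k(s(0), s(a))))  →  s(k(s(0), s(a)))   [R4 at 1]
4. s(k(s(0), s(a)))  →  s(a)   [R5 at 1]

s(a)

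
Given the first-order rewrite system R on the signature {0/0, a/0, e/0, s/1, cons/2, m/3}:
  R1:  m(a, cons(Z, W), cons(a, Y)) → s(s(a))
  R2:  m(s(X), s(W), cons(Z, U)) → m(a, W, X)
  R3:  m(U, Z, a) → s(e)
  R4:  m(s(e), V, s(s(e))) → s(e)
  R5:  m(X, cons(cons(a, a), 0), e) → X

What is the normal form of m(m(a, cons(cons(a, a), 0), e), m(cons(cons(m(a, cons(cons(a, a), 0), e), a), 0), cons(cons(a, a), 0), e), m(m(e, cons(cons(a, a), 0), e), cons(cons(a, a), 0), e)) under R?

a

1. m(m(a, cons(cons(a, a), 0), e), m(cons(cons(m(a, cons(cons(a, a), 0), e), a), 0), cons(cons(a, a), 0), e), m(m(e, cons(cons(a, a), 0), e), cons(cons(a, a), 0), e))  →  m(a, m(cons(cons(m(a, cons(cons(a, a), 0), e), a), 0), cons(cons(a, a), 0), e), m(m(e, cons(cons(a, a), 0), e), cons(cons(a, a), 0), e))   [R5 at 1]
2. m(a, m(cons(cons(m(a, cons(cons(a, a), 0), e), a), 0), cons(cons(a, a), 0), e), m(m(e, cons(cons(a, a), 0), e), cons(cons(a, a), 0), e))  →  m(a, cons(cons(m(a, cons(cons(a, a), 0), e), a), 0), m(m(e, cons(cons(a, a), 0), e), cons(cons(a, a), 0), e))   [R5 at 2]
3. m(a, cons(cons(m(a, cons(cons(a, a), 0), e), a), 0), m(m(e, cons(cons(a, a), 0), e), cons(cons(a, a), 0), e))  →  m(a, cons(cons(a, a), 0), m(m(e, cons(cons(a, a), 0), e), cons(cons(a, a), 0), e))   [R5 at 2.1.1]
4. m(a, cons(cons(a, a), 0), m(m(e, cons(cons(a, a), 0), e), cons(cons(a, a), 0), e))  →  m(a, cons(cons(a, a), 0), m(e, cons(cons(a, a), 0), e))   [R5 at 3]
5. m(a, cons(cons(a, a), 0), m(e, cons(cons(a, a), 0), e))  →  m(a, cons(cons(a, a), 0), e)   [R5 at 3]
6. m(a, cons(cons(a, a), 0), e)  →  a   [R5 at ε]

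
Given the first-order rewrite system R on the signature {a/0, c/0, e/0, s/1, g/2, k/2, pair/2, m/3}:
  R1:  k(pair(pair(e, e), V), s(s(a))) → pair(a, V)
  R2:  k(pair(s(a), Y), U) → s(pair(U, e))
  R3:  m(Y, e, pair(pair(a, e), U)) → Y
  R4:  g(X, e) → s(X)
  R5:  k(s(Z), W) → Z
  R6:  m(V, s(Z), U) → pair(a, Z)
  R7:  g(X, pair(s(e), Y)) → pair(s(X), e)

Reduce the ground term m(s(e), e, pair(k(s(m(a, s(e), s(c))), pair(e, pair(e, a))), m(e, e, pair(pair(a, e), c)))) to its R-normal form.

1. m(s(e), e, pair(k(s(m(a, s(e), s(c))), pair(e, pair(e, a))), m(e, e, pair(pair(a, e), c))))  →  m(s(e), e, pair(m(a, s(e), s(c)), m(e, e, pair(pair(a, e), c))))   [R5 at 3.1]
2. m(s(e), e, pair(m(a, s(e), s(c)), m(e, e, pair(pair(a, e), c))))  →  m(s(e), e, pair(pair(a, e), m(e, e, pair(pair(a, e), c))))   [R6 at 3.1]
3. m(s(e), e, pair(pair(a, e), m(e, e, pair(pair(a, e), c))))  →  s(e)   [R3 at ε]

s(e)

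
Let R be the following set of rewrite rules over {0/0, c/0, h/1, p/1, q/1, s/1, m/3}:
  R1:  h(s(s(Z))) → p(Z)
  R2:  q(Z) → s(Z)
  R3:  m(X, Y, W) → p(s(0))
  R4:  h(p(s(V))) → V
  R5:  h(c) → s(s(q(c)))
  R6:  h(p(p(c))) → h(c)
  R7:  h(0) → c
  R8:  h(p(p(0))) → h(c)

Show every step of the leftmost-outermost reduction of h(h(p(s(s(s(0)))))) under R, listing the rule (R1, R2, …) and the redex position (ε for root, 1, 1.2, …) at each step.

p(0)

1. h(h(p(s(s(s(0))))))  →  h(s(s(0)))   [R4 at 1]
2. h(s(s(0)))  →  p(0)   [R1 at ε]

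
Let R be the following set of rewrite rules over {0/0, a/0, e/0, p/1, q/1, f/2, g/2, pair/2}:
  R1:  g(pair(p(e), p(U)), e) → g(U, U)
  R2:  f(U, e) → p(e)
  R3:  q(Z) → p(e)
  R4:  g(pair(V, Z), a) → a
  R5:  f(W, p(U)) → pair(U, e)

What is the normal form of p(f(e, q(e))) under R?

1. p(f(e, q(e)))  →  p(f(e, p(e)))   [R3 at 1.2]
2. p(f(e, p(e)))  →  p(pair(e, e))   [R5 at 1]

p(pair(e, e))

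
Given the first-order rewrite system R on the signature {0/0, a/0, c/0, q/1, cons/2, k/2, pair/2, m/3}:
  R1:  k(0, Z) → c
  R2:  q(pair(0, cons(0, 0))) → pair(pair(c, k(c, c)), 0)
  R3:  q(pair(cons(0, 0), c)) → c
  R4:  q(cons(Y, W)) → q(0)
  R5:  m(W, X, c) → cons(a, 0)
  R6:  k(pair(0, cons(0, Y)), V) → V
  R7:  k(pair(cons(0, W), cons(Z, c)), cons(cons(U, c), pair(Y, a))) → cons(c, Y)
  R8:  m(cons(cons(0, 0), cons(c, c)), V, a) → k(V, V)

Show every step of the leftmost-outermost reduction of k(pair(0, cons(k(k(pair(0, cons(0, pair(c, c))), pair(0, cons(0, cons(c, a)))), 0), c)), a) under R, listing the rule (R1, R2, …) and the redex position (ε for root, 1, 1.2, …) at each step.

a

1. k(pair(0, cons(k(k(pair(0, cons(0, pair(c, c))), pair(0, cons(0, cons(c, a)))), 0), c)), a)  →  k(pair(0, cons(k(pair(0, cons(0, cons(c, a))), 0), c)), a)   [R6 at 1.2.1.1]
2. k(pair(0, cons(k(pair(0, cons(0, cons(c, a))), 0), c)), a)  →  k(pair(0, cons(0, c)), a)   [R6 at 1.2.1]
3. k(pair(0, cons(0, c)), a)  →  a   [R6 at ε]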